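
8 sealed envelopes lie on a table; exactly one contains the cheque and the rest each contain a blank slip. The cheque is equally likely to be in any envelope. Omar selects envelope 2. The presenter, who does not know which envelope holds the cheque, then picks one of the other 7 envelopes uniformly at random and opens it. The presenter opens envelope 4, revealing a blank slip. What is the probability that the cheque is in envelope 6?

1/7

Condition on the true location of the cheque.
If it is in any of envelopes 1, 2, 3, 5, 6, 7, and 8 (prior 1/8 each): the presenter picks envelope 4 with probability 1/7 regardless, and it is not the prize; weight (1/8)·(1/7) = 1/56 each.
If it is in envelope 4 (prior 1/8): the presenter opened envelope 4, so this case is ruled out; weight (1/8)·0 = 0.
The weights sum to 1/8.
So P(the cheque in envelope 6 | the presenter opened envelope 4) = (1/56) / (1/8) = 1/7.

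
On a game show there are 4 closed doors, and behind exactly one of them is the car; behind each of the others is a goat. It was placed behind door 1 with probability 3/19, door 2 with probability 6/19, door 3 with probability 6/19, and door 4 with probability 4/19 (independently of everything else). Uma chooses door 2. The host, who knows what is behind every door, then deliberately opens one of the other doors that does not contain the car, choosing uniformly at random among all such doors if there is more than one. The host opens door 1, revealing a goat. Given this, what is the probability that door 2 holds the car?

2/7

Apply Bayes' rule, conditioning on where the car actually is.
If it is behind door 1 (prior 3/19): the host opened door 1, so this case is ruled out; weight (3/19)·0 = 0.
If it is behind door 2 (prior 6/19): the host has 3 equally likely choices, so probability 1/3; weight (6/19)·(1/3) = 2/19.
If it is behind door 3 (prior 6/19): the host has 2 equally likely choices, so probability 1/2; weight (6/19)·(1/2) = 3/19.
If it is behind door 4 (prior 4/19): the host has 2 equally likely choices, so probability 1/2; weight (4/19)·(1/2) = 2/19.
The weights sum to 7/19.
So P(the car behind door 2 | the host opened door 1) = (2/19) / (7/19) = 2/7.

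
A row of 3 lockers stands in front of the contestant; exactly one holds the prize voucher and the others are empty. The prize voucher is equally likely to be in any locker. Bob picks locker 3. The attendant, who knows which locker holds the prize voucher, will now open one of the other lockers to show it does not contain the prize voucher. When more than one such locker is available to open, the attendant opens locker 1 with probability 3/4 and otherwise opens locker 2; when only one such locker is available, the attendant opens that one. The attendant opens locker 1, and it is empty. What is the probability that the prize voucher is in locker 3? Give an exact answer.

Condition on the true location of the prize voucher.
If it is in locker 1 (prior 1/3): the attendant opened locker 1, so this case is ruled out; weight (1/3)·0 = 0.
If it is in locker 2 (prior 1/3): only locker 1 is available, probability 1; weight (1/3)·1 = 1/3.
If it is in locker 3 (prior 1/3): locker 1 is available, opened with probability 3/4; weight (1/3)·(3/4) = 1/4.
The weights sum to 7/12.
So P(the prize voucher in locker 3 | the attendant opened locker 1) = (1/4) / (7/12) = 3/7.

3/7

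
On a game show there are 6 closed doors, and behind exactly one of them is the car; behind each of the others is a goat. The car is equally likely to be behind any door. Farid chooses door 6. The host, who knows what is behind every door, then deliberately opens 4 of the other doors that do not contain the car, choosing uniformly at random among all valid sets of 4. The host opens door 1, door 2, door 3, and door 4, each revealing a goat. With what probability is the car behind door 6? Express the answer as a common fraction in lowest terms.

1/6

Condition on the true location of the car.
If it is behind any of doors 1, 2, 3, and 4 (prior 1/6 each): that door was opened and seen not to hold the prize — ruled out; weight (1/6)·0 = 0 each.
If it is behind door 5 (prior 1/6): the host has no choice, probability 1; weight (1/6)·1 = 1/6.
If it is behind door 6 (prior 1/6): the host has 5 equally likely choices, so probability 1/5; weight (1/6)·(1/5) = 1/30.
The weights sum to 1/5.
So P(the car behind door 6 | the host opened door 1, door 2, door 3, and door 4) = (1/30) / (1/5) = 1/6.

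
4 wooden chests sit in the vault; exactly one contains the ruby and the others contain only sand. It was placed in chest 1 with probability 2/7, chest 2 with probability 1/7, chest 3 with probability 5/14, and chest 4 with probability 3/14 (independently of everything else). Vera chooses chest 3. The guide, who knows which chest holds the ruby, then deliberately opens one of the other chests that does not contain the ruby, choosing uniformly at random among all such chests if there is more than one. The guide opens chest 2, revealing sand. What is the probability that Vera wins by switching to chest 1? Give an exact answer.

12/31

Apply Bayes' rule, conditioning on where the ruby actually is.
If it is in chest 1 (prior 2/7): the guide has 2 equally likely choices, so probability 1/2; weight (2/7)·(1/2) = 1/7.
If it is in chest 2 (prior 1/7): the guide opened chest 2, so this case is ruled out; weight (1/7)·0 = 0.
If it is in chest 3 (prior 5/14): the guide has 3 equally likely choices, so probability 1/3; weight (5/14)·(1/3) = 5/42.
If it is in chest 4 (prior 3/14): the guide has 2 equally likely choices, so probability 1/2; weight (3/14)·(1/2) = 3/28.
The weights sum to 31/84.
So P(the ruby in chest 1 | the guide opened chest 2) = (1/7) / (31/84) = 12/31.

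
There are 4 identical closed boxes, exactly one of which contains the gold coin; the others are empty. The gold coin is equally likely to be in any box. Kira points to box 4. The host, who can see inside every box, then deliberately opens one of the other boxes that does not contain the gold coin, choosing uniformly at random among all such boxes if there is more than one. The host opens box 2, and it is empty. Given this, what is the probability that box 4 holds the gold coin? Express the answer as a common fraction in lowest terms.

1/4

Apply Bayes' rule, conditioning on where the gold coin actually is.
If it is in either of boxes 1 and 3 (prior 1/4 each): the host has 2 equally likely choices, so probability 1/2; weight (1/4)·(1/2) = 1/8 each.
If it is in box 2 (prior 1/4): the host opened box 2, so this case is ruled out; weight (1/4)·0 = 0.
If it is in box 4 (prior 1/4): the host has 3 equally likely choices, so probability 1/3; weight (1/4)·(1/3) = 1/12.
The weights sum to 1/3.
So P(the gold coin in box 4 | the host opened box 2) = (1/12) / (1/3) = 1/4.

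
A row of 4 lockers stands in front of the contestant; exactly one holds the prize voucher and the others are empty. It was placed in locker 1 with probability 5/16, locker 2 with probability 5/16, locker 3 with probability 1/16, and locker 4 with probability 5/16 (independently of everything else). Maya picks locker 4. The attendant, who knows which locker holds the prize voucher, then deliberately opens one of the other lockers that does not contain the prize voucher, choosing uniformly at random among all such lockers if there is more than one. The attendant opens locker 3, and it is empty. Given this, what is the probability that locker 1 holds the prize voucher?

3/8

Apply Bayes' rule, conditioning on where the prize voucher actually is.
If it is in either of lockers 1 and 2 (prior 5/16 each): the attendant has 2 equally likely choices, so probability 1/2; weight (5/16)·(1/2) = 5/32 each.
If it is in locker 3 (prior 1/16): the attendant opened locker 3, so this case is ruled out; weight (1/16)·0 = 0.
If it is in locker 4 (prior 5/16): the attendant has 3 equally likely choices, so probability 1/3; weight (5/16)·(1/3) = 5/48.
The weights sum to 5/12.
So P(the prize voucher in locker 1 | the attendant opened locker 3) = (5/32) / (5/12) = 3/8.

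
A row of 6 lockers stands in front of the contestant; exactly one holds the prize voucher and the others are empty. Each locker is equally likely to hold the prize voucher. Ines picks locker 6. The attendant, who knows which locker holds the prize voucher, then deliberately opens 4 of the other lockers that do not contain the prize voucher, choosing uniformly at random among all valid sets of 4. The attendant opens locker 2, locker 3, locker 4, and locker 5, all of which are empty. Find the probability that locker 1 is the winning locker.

5/6

Consider each possible location of the prize voucher in turn.
If it is in locker 1 (prior 1/6): the attendant has no choice, probability 1; weight (1/6)·1 = 1/6.
If it is in any of lockers 2, 3, 4, and 5 (prior 1/6 each): that locker was opened and seen not to hold the prize — ruled out; weight (1/6)·0 = 0 each.
If it is in locker 6 (prior 1/6): the attendant has 5 equally likely choices, so probability 1/5; weight (1/6)·(1/5) = 1/30.
The weights sum to 1/5.
So P(the prize voucher in locker 1 | the attendant opened locker 2, locker 3, locker 4, and locker 5) = (1/6) / (1/5) = 5/6.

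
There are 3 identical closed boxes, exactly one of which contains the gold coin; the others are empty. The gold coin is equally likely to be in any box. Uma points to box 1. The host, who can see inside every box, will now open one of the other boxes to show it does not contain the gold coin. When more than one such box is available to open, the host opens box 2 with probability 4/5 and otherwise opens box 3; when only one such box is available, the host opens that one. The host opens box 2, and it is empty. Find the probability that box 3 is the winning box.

Apply Bayes' rule, conditioning on where the gold coin actually is.
If it is in box 1 (prior 1/3): box 2 is available, opened with probability 4/5; weight (1/3)·(4/5) = 4/15.
If it is in box 2 (prior 1/3): the host opened box 2, so this case is ruled out; weight (1/3)·0 = 0.
If it is in box 3 (prior 1/3): only box 2 is available, probability 1; weight (1/3)·1 = 1/3.
The weights sum to 3/5.
So P(the gold coin in box 3 | the host opened box 2) = (1/3) / (3/5) = 5/9.

5/9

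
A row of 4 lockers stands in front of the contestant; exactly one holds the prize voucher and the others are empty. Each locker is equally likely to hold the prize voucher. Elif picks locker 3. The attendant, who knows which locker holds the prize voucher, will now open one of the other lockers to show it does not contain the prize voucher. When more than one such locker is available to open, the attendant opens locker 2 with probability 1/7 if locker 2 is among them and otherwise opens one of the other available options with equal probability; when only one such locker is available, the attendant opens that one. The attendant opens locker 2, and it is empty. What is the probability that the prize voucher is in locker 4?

Consider each possible location of the prize voucher in turn.
If it is in any of lockers 1, 3, and 4 (prior 1/4 each): locker 2 is available, opened with probability 1/7; weight (1/4)·(1/7) = 1/28 each.
If it is in locker 2 (prior 1/4): the attendant opened locker 2, so this case is ruled out; weight (1/4)·0 = 0.
The weights sum to 3/28.
So P(the prize voucher in locker 4 | the attendant opened locker 2) = (1/28) / (3/28) = 1/3.

1/3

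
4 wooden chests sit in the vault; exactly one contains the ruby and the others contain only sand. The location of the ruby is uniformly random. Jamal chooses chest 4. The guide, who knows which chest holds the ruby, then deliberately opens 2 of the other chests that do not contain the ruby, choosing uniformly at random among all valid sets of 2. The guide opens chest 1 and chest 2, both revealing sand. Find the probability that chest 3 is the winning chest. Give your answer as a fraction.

Apply Bayes' rule, conditioning on where the ruby actually is.
If it is in either of chests 1 and 2 (prior 1/4 each): that chest was opened and seen not to hold the prize — ruled out; weight (1/4)·0 = 0 each.
If it is in chest 3 (prior 1/4): the guide has no choice, probability 1; weight (1/4)·1 = 1/4.
If it is in chest 4 (prior 1/4): the guide has 3 equally likely choices, so probability 1/3; weight (1/4)·(1/3) = 1/12.
The weights sum to 1/3.
So P(the ruby in chest 3 | the guide opened chest 1 and chest 2) = (1/4) / (1/3) = 3/4.

3/4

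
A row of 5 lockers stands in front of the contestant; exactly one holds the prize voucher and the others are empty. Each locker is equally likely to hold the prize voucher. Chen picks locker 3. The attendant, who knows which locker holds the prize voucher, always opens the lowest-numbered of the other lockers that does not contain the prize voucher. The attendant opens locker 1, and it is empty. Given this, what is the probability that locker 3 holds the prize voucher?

1/4

Apply Bayes' rule, conditioning on where the prize voucher actually is.
If it is in locker 1 (prior 1/5): the attendant opened locker 1, so this case is ruled out; weight (1/5)·0 = 0.
If it is in any of lockers 2, 3, 4, and 5 (prior 1/5 each): locker 1 is the lowest-numbered option available, probability 1; weight (1/5)·1 = 1/5 each.
The weights sum to 4/5.
So P(the prize voucher in locker 3 | the attendant opened locker 1) = (1/5) / (4/5) = 1/4.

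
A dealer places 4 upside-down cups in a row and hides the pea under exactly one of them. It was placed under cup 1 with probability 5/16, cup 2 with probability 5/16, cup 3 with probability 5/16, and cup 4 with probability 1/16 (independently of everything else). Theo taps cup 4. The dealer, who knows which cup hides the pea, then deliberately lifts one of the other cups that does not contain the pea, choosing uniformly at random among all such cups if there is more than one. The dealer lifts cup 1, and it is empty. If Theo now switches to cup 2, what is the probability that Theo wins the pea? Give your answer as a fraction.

Consider each possible location of the pea in turn.
If it is under cup 1 (prior 5/16): the dealer opened cup 1, so this case is ruled out; weight (5/16)·0 = 0.
If it is under either of cups 2 and 3 (prior 5/16 each): the dealer has 2 equally likely choices, so probability 1/2; weight (5/16)·(1/2) = 5/32 each.
If it is under cup 4 (prior 1/16): the dealer has 3 equally likely choices, so probability 1/3; weight (1/16)·(1/3) = 1/48.
The weights sum to 1/3.
So P(the pea under cup 2 | the dealer opened cup 1) = (5/32) / (1/3) = 15/32.

15/32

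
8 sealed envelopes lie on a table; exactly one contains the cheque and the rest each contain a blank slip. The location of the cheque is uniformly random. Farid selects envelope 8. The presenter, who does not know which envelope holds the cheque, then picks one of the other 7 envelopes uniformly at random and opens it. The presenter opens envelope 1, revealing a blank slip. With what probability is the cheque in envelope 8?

1/7

Consider each possible location of the cheque in turn.
If it is in envelope 1 (prior 1/8): the presenter opened envelope 1, so this case is ruled out; weight (1/8)·0 = 0.
If it is in any of envelopes 2, 3, 4, 5, 6, 7, and 8 (prior 1/8 each): the presenter picks envelope 1 with probability 1/7 regardless, and it is not the prize; weight (1/8)·(1/7) = 1/56 each.
The weights sum to 1/8.
So P(the cheque in envelope 8 | the presenter opened envelope 1) = (1/56) / (1/8) = 1/7.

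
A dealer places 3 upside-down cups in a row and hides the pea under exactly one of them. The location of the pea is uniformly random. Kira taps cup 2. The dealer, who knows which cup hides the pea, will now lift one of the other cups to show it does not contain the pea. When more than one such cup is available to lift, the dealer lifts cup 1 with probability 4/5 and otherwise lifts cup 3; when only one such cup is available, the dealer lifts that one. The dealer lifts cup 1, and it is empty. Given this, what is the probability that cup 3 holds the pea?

Condition on the true location of the pea.
If it is under cup 1 (prior 1/3): the dealer opened cup 1, so this case is ruled out; weight (1/3)·0 = 0.
If it is under cup 2 (prior 1/3): cup 1 is available, opened with probability 4/5; weight (1/3)·(4/5) = 4/15.
If it is under cup 3 (prior 1/3): only cup 1 is available, probability 1; weight (1/3)·1 = 1/3.
The weights sum to 3/5.
So P(the pea under cup 3 | the dealer opened cup 1) = (1/3) / (3/5) = 5/9.

5/9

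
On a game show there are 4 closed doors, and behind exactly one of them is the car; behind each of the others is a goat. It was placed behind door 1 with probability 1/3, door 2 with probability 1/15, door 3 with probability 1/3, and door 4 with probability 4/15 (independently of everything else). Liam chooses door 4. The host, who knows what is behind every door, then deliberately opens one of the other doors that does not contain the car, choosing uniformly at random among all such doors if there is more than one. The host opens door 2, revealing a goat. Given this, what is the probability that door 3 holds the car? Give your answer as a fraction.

Apply Bayes' rule, conditioning on where the car actually is.
If it is behind either of doors 1 and 3 (prior 1/3 each): the host has 2 equally likely choices, so probability 1/2; weight (1/3)·(1/2) = 1/6 each.
If it is behind door 2 (prior 1/15): the host opened door 2, so this case is ruled out; weight (1/15)·0 = 0.
If it is behind door 4 (prior 4/15): the host has 3 equally likely choices, so probability 1/3; weight (4/15)·(1/3) = 4/45.
The weights sum to 19/45.
So P(the car behind door 3 | the host opened door 2) = (1/6) / (19/45) = 15/38.

15/38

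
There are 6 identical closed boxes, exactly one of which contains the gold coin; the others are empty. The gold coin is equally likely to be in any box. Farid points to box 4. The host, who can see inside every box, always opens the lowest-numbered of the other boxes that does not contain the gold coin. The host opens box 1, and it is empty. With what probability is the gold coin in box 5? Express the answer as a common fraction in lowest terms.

Apply Bayes' rule, conditioning on where the gold coin actually is.
If it is in box 1 (prior 1/6): the host opened box 1, so this case is ruled out; weight (1/6)·0 = 0.
If it is in any of boxes 2, 3, 4, 5, and 6 (prior 1/6 each): box 1 is the lowest-numbered option available, probability 1; weight (1/6)·1 = 1/6 each.
The weights sum to 5/6.
So P(the gold coin in box 5 | the host opened box 1) = (1/6) / (5/6) = 1/5.

1/5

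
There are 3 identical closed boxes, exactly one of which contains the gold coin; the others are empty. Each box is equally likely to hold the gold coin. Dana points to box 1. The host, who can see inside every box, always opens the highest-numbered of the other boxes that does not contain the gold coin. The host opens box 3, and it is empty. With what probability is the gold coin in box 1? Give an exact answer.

Apply Bayes' rule, conditioning on where the gold coin actually is.
If it is in either of boxes 1 and 2 (prior 1/3 each): box 3 is the highest-numbered option available, probability 1; weight (1/3)·1 = 1/3 each.
If it is in box 3 (prior 1/3): the host opened box 3, so this case is ruled out; weight (1/3)·0 = 0.
The weights sum to 2/3.
So P(the gold coin in box 1 | the host opened box 3) = (1/3) / (2/3) = 1/2.

1/2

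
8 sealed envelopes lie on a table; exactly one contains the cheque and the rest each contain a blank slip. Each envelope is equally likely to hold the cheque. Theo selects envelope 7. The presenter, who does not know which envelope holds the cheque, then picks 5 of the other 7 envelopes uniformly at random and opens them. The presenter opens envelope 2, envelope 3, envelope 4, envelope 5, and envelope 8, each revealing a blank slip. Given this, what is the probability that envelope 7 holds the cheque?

Apply Bayes' rule, conditioning on where the cheque actually is.
If it is in any of envelopes 1, 6, and 7 (prior 1/8 each): the presenter picks exactly this set with probability 1/21 regardless, and none is the prize; weight (1/8)·(1/21) = 1/168 each.
If it is in any of envelopes 2, 3, 4, 5, and 8 (prior 1/8 each): that envelope was opened and seen not to hold the prize — ruled out; weight (1/8)·0 = 0 each.
The weights sum to 1/56.
So P(the cheque in envelope 7 | the presenter opened envelope 2, envelope 3, envelope 4, envelope 5, and envelope 8) = (1/168) / (1/56) = 1/3.

1/3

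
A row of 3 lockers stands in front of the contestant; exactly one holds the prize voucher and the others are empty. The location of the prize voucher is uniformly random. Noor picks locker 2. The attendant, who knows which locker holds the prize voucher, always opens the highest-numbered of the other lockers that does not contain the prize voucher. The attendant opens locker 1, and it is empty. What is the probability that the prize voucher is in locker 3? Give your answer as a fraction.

Apply Bayes' rule, conditioning on where the prize voucher actually is.
If it is in locker 1 (prior 1/3): the attendant opened locker 1, so this case is ruled out; weight (1/3)·0 = 0.
If it is in locker 2 (prior 1/3): the attendant would have opened locker 3 instead, probability 0; weight (1/3)·0 = 0.
If it is in locker 3 (prior 1/3): locker 1 is the highest-numbered option available, probability 1; weight (1/3)·1 = 1/3.
The weights sum to 1/3.
So P(the prize voucher in locker 3 | the attendant opened locker 1) = (1/3) / (1/3) = 1.

1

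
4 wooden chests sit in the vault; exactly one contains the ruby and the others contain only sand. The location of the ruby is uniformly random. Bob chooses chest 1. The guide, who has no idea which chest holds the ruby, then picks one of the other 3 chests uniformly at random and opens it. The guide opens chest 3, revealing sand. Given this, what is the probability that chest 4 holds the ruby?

Because the guide chose which chest to open without knowing where the ruby is, the choice is independent of the prize location. Learning that chest 3 does not hold the ruby simply rules out that one location and leaves the remaining 3 chests still equally likely by symmetry.
So P(the ruby in chest 4) = 1/3.

1/3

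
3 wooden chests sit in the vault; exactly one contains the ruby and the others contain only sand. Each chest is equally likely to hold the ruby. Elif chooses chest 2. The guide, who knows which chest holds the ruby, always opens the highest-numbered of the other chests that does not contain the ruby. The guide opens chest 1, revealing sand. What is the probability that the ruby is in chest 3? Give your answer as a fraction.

Consider each possible location of the ruby in turn.
If it is in chest 1 (prior 1/3): the guide opened chest 1, so this case is ruled out; weight (1/3)·0 = 0.
If it is in chest 2 (prior 1/3): the guide would have opened chest 3 instead, probability 0; weight (1/3)·0 = 0.
If it is in chest 3 (prior 1/3): chest 1 is the highest-numbered option available, probability 1; weight (1/3)·1 = 1/3.
The weights sum to 1/3.
So P(the ruby in chest 3 | the guide opened chest 1) = (1/3) / (1/3) = 1.

1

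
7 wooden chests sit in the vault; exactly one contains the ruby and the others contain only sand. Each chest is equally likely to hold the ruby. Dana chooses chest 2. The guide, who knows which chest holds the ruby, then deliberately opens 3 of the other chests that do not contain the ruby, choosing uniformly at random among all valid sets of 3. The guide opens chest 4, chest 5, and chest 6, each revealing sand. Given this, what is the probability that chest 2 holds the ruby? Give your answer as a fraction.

1/7

Apply Bayes' rule, conditioning on where the ruby actually is.
If it is in any of chests 1, 3, and 7 (prior 1/7 each): the guide has 10 equally likely choices, so probability 1/10; weight (1/7)·(1/10) = 1/70 each.
If it is in chest 2 (prior 1/7): the guide has 20 equally likely choices, so probability 1/20; weight (1/7)·(1/20) = 1/140.
If it is in any of chests 4, 5, and 6 (prior 1/7 each): that chest was opened and seen not to hold the prize — ruled out; weight (1/7)·0 = 0 each.
The weights sum to 1/20.
So P(the ruby in chest 2 | the guide opened chest 4, chest 5, and chest 6) = (1/140) / (1/20) = 1/7.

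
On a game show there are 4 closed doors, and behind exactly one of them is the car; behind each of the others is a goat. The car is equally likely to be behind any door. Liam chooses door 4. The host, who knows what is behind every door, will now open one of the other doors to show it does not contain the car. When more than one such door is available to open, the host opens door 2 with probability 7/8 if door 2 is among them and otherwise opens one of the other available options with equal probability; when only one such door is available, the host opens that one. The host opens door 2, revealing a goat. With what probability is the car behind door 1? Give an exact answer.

Consider each possible location of the car in turn.
If it is behind any of doors 1, 3, and 4 (prior 1/4 each): door 2 is available, opened with probability 7/8; weight (1/4)·(7/8) = 7/32 each.
If it is behind door 2 (prior 1/4): the host opened door 2, so this case is ruled out; weight (1/4)·0 = 0.
The weights sum to 21/32.
So P(the car behind door 1 | the host opened door 2) = (7/32) / (21/32) = 1/3.

1/3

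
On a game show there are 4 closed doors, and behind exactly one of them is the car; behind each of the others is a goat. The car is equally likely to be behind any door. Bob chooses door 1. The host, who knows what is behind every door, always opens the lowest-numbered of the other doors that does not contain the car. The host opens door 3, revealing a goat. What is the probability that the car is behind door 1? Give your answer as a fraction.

Apply Bayes' rule, conditioning on where the car actually is.
If it is behind either of doors 1 and 4 (prior 1/4 each): the host would have opened door 2 instead, probability 0; weight (1/4)·0 = 0 each.
If it is behind door 2 (prior 1/4): door 3 is the lowest-numbered option available, probability 1; weight (1/4)·1 = 1/4.
If it is behind door 3 (prior 1/4): the host opened door 3, so this case is ruled out; weight (1/4)·0 = 0.
The weights sum to 1/4.
So P(the car behind door 1 | the host opened door 3) = 0 / (1/4) = 0.

0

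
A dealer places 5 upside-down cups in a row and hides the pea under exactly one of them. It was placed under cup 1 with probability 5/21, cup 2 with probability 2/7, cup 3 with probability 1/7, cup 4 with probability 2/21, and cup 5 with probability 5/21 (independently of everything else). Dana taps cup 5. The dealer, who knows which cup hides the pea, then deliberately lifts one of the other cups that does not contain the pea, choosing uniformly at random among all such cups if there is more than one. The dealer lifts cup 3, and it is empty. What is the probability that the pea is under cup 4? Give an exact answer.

8/67

Consider each possible location of the pea in turn.
If it is under cup 1 (prior 5/21): the dealer has 3 equally likely choices, so probability 1/3; weight (5/21)·(1/3) = 5/63.
If it is under cup 2 (prior 2/7): the dealer has 3 equally likely choices, so probability 1/3; weight (2/7)·(1/3) = 2/21.
If it is under cup 3 (prior 1/7): the dealer opened cup 3, so this case is ruled out; weight (1/7)·0 = 0.
If it is under cup 4 (prior 2/21): the dealer has 3 equally likely choices, so probability 1/3; weight (2/21)·(1/3) = 2/63.
If it is under cup 5 (prior 5/21): the dealer has 4 equally likely choices, so probability 1/4; weight (5/21)·(1/4) = 5/84.
The weights sum to 67/252.
So P(the pea under cup 4 | the dealer opened cup 3) = (2/63) / (67/252) = 8/67.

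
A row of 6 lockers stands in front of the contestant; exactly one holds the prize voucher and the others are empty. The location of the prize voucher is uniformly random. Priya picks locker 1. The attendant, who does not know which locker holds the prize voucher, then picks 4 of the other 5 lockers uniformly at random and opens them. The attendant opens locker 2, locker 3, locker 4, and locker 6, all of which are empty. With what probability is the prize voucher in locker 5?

Condition on the true location of the prize voucher.
If it is in either of lockers 1 and 5 (prior 1/6 each): the attendant picks exactly this set with probability 1/5 regardless, and none is the prize; weight (1/6)·(1/5) = 1/30 each.
If it is in any of lockers 2, 3, 4, and 6 (prior 1/6 each): that locker was opened and seen not to hold the prize — ruled out; weight (1/6)·0 = 0 each.
The weights sum to 1/15.
So P(the prize voucher in locker 5 | the attendant opened locker 2, locker 3, locker 4, and locker 6) = (1/30) / (1/15) = 1/2.

1/2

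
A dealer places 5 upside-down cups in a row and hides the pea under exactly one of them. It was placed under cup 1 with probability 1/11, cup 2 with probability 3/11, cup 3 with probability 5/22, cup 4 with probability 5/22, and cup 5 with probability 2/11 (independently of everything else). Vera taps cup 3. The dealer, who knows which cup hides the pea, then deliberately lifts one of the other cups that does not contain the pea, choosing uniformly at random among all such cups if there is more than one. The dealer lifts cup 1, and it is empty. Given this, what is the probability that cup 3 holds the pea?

Apply Bayes' rule, conditioning on where the pea actually is.
If it is under cup 1 (prior 1/11): the dealer opened cup 1, so this case is ruled out; weight (1/11)·0 = 0.
If it is under cup 2 (prior 3/11): the dealer has 3 equally likely choices, so probability 1/3; weight (3/11)·(1/3) = 1/11.
If it is under cup 3 (prior 5/22): the dealer has 4 equally likely choices, so probability 1/4; weight (5/22)·(1/4) = 5/88.
If it is under cup 4 (prior 5/22): the dealer has 3 equally likely choices, so probability 1/3; weight (5/22)·(1/3) = 5/66.
If it is under cup 5 (prior 2/11): the dealer has 3 equally likely choices, so probability 1/3; weight (2/11)·(1/3) = 2/33.
The weights sum to 25/88.
So P(the pea under cup 3 | the dealer opened cup 1) = (5/88) / (25/88) = 1/5.

1/5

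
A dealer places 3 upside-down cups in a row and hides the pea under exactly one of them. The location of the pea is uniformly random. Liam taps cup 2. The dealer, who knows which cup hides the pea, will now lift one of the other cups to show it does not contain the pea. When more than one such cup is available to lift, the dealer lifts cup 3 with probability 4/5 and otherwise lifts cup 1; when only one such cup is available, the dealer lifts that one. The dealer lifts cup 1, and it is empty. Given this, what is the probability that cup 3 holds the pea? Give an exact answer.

5/6

Consider each possible location of the pea in turn.
If it is under cup 1 (prior 1/3): the dealer opened cup 1, so this case is ruled out; weight (1/3)·0 = 0.
If it is under cup 2 (prior 1/3): cup 3 is available but not opened, probability 1/5; weight (1/3)·(1/5) = 1/15.
If it is under cup 3 (prior 1/3): only cup 1 is available, probability 1; weight (1/3)·1 = 1/3.
The weights sum to 2/5.
So P(the pea under cup 3 | the dealer opened cup 1) = (1/3) / (2/5) = 5/6.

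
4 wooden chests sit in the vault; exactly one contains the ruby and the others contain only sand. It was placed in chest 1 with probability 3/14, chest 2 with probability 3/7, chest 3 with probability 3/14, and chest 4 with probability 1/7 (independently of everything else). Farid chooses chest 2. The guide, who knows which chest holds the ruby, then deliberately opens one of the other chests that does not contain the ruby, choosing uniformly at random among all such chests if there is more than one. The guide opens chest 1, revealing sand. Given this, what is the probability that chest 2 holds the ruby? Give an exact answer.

Apply Bayes' rule, conditioning on where the ruby actually is.
If it is in chest 1 (prior 3/14): the guide opened chest 1, so this case is ruled out; weight (3/14)·0 = 0.
If it is in chest 2 (prior 3/7): the guide has 3 equally likely choices, so probability 1/3; weight (3/7)·(1/3) = 1/7.
If it is in chest 3 (prior 3/14): the guide has 2 equally likely choices, so probability 1/2; weight (3/14)·(1/2) = 3/28.
If it is in chest 4 (prior 1/7): the guide has 2 equally likely choices, so probability 1/2; weight (1/7)·(1/2) = 1/14.
The weights sum to 9/28.
So P(the ruby in chest 2 | the guide opened chest 1) = (1/7) / (9/28) = 4/9.

4/9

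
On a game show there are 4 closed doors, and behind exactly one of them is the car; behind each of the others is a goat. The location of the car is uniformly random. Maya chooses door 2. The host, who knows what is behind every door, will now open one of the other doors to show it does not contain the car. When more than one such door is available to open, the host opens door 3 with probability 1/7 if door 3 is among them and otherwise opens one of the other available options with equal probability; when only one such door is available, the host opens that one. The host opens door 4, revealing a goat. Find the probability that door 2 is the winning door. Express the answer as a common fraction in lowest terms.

Condition on the true location of the car.
If it is behind door 1 (prior 1/4): door 3 is available but not opened, probability 6/7; weight (1/4)·(6/7) = 3/14.
If it is behind door 2 (prior 1/4): door 3 is available but not opened; door 4 gets probability (1 − 1/7)/2 = 3/7; weight (1/4)·(3/7) = 3/28.
If it is behind door 3 (prior 1/4): door 3 holds the prize so is unavailable; the host chooses uniformly among the 2 others, probability 1/2; weight (1/4)·(1/2) = 1/8.
If it is behind door 4 (prior 1/4): the host opened door 4, so this case is ruled out; weight (1/4)·0 = 0.
The weights sum to 25/56.
So P(the car behind door 2 | the host opened door 4) = (3/28) / (25/56) = 6/25.

6/25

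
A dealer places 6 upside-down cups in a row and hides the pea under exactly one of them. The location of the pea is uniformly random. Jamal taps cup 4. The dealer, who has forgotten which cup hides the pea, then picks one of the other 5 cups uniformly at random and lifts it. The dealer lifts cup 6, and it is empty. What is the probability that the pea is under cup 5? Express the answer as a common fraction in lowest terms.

1/5

Consider each possible location of the pea in turn.
If it is under any of cups 1, 2, 3, 4, and 5 (prior 1/6 each): the dealer picks cup 6 with probability 1/5 regardless, and it is not the prize; weight (1/6)·(1/5) = 1/30 each.
If it is under cup 6 (prior 1/6): the dealer opened cup 6, so this case is ruled out; weight (1/6)·0 = 0.
The weights sum to 1/6.
So P(the pea under cup 5 | the dealer opened cup 6) = (1/30) / (1/6) = 1/5.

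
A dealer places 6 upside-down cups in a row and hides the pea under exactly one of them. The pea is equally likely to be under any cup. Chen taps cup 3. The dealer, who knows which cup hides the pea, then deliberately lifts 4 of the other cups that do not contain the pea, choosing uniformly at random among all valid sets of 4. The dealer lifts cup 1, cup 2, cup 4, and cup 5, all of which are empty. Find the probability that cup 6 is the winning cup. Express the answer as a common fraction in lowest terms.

Consider each possible location of the pea in turn.
If it is under any of cups 1, 2, 4, and 5 (prior 1/6 each): that cup was opened and seen not to hold the prize — ruled out; weight (1/6)·0 = 0 each.
If it is under cup 3 (prior 1/6): the dealer has 5 equally likely choices, so probability 1/5; weight (1/6)·(1/5) = 1/30.
If it is under cup 6 (prior 1/6): the dealer has no choice, probability 1; weight (1/6)·1 = 1/6.
The weights sum to 1/5.
So P(the pea under cup 6 | the dealer opened cup 1, cup 2, cup 4, and cup 5) = (1/6) / (1/5) = 5/6.

5/6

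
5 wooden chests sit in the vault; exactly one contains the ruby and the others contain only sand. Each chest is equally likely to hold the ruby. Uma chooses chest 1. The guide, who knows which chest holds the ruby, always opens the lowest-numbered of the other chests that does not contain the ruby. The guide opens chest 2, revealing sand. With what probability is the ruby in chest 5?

1/4

Consider each possible location of the ruby in turn.
If it is in any of chests 1, 3, 4, and 5 (prior 1/5 each): chest 2 is the lowest-numbered option available, probability 1; weight (1/5)·1 = 1/5 each.
If it is in chest 2 (prior 1/5): the guide opened chest 2, so this case is ruled out; weight (1/5)·0 = 0.
The weights sum to 4/5.
So P(the ruby in chest 5 | the guide opened chest 2) = (1/5) / (4/5) = 1/4.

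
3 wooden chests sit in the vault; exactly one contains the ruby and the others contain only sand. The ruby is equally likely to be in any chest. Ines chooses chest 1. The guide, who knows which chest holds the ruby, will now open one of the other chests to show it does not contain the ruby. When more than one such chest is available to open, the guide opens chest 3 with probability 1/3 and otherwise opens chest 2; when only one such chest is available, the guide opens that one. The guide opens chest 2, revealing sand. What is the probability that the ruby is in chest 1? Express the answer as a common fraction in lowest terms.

Condition on the true location of the ruby.
If it is in chest 1 (prior 1/3): chest 3 is available but not opened, probability 2/3; weight (1/3)·(2/3) = 2/9.
If it is in chest 2 (prior 1/3): the guide opened chest 2, so this case is ruled out; weight (1/3)·0 = 0.
If it is in chest 3 (prior 1/3): only chest 2 is available, probability 1; weight (1/3)·1 = 1/3.
The weights sum to 5/9.
So P(the ruby in chest 1 | the guide opened chest 2) = (2/9) / (5/9) = 2/5.

2/5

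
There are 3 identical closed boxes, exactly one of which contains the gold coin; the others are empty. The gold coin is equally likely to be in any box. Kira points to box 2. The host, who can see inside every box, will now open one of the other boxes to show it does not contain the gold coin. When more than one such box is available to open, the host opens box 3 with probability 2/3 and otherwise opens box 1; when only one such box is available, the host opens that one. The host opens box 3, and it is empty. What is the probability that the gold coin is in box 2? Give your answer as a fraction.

Apply Bayes' rule, conditioning on where the gold coin actually is.
If it is in box 1 (prior 1/3): only box 3 is available, probability 1; weight (1/3)·1 = 1/3.
If it is in box 2 (prior 1/3): box 3 is available, opened with probability 2/3; weight (1/3)·(2/3) = 2/9.
If it is in box 3 (prior 1/3): the host opened box 3, so this case is ruled out; weight (1/3)·0 = 0.
The weights sum to 5/9.
So P(the gold coin in box 2 | the host opened box 3) = (2/9) / (5/9) = 2/5.

2/5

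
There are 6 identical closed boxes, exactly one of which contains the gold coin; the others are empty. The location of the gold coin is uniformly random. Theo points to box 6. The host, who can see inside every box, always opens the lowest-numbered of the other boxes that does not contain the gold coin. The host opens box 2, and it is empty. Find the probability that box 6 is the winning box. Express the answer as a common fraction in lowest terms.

Condition on the true location of the gold coin.
If it is in box 1 (prior 1/6): box 2 is the lowest-numbered option available, probability 1; weight (1/6)·1 = 1/6.
If it is in box 2 (prior 1/6): the host opened box 2, so this case is ruled out; weight (1/6)·0 = 0.
If it is in any of boxes 3, 4, 5, and 6 (prior 1/6 each): the host would have opened box 1 instead, probability 0; weight (1/6)·0 = 0 each.
The weights sum to 1/6.
So P(the gold coin in box 6 | the host opened box 2) = 0 / (1/6) = 0.

0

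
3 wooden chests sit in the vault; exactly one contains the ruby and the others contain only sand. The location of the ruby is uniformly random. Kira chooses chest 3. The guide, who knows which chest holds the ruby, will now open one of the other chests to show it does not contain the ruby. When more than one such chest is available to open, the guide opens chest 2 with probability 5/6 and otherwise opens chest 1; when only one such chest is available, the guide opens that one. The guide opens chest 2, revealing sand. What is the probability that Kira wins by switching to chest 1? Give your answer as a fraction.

Apply Bayes' rule, conditioning on where the ruby actually is.
If it is in chest 1 (prior 1/3): only chest 2 is available, probability 1; weight (1/3)·1 = 1/3.
If it is in chest 2 (prior 1/3): the guide opened chest 2, so this case is ruled out; weight (1/3)·0 = 0.
If it is in chest 3 (prior 1/3): chest 2 is available, opened with probability 5/6; weight (1/3)·(5/6) = 5/18.
The weights sum to 11/18.
So P(the ruby in chest 1 | the guide opened chest 2) = (1/3) / (11/18) = 6/11.

6/11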